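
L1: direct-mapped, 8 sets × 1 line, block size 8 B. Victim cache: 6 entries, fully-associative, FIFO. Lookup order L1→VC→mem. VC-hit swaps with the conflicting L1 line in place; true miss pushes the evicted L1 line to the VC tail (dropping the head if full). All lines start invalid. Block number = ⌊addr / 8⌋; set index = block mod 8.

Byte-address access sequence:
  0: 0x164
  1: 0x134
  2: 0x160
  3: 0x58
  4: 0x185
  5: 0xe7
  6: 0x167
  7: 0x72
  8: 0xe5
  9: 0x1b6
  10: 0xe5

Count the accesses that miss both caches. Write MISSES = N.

  [0] addr=0x164 blk=44 s=4: MISS | VC []
  [1] addr=0x134 blk=38 s=6: MISS | VC []
  [2] addr=0x160 blk=44 s=4: L1-HIT | VC []
  [3] addr=0x58 blk=11 s=3: MISS | VC []
  [4] addr=0x185 blk=48 s=0: MISS | VC []
  [5] addr=0xe7 blk=28 s=4: MISS | VC [44]
  [6] addr=0x167 blk=44 s=4: VC-HIT | VC [28]
  [7] addr=0x72 blk=14 s=6: MISS | VC [28, 38]
  [8] addr=0xe5 blk=28 s=4: VC-HIT | VC [44, 38]
  [9] addr=0x1b6 blk=54 s=6: MISS | VC [44, 38, 14]
  [10] addr=0xe5 blk=28 s=4: L1-HIT | VC [44, 38, 14]

MISSES = 7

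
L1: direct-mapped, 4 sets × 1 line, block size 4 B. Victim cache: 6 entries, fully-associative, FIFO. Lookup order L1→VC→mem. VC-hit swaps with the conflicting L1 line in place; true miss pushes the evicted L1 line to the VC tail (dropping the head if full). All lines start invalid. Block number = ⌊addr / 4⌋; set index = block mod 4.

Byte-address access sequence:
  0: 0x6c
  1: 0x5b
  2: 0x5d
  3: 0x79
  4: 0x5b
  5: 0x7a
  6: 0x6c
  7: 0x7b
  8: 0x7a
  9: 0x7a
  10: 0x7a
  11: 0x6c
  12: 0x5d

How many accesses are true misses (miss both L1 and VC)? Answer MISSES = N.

MISSES = 4

#0 0x6c→b27/s3 MISS; vc=[]
#1 0x5b→b22/s2 MISS; vc=[]
#2 0x5d→b23/s3 MISS; vc=[27]
#3 0x79→b30/s2 MISS; vc=[27,22]
#4 0x5b→b22/s2 VC-HIT; vc=[27,30]
#5 0x7a→b30/s2 VC-HIT; vc=[27,22]
#6 0x6c→b27/s3 VC-HIT; vc=[23,22]
#7 0x7b→b30/s2 L1-HIT; vc=[23,22]
#8 0x7a→b30/s2 L1-HIT; vc=[23,22]
#9 0x7a→b30/s2 L1-HIT; vc=[23,22]
#10 0x7a→b30/s2 L1-HIT; vc=[23,22]
#11 0x6c→b27/s3 L1-HIT; vc=[23,22]
#12 0x5d→b23/s3 VC-HIT; vc=[27,22]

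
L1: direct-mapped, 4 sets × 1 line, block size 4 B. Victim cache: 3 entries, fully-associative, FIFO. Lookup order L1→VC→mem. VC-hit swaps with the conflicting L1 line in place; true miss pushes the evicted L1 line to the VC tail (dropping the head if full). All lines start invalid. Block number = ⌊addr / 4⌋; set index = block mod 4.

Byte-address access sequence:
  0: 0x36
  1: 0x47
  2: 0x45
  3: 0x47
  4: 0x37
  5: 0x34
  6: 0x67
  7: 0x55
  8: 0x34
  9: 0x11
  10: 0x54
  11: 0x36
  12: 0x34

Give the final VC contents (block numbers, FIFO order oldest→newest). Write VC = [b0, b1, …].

VC = [17, 21, 25]

#0 0x36→b13/s1 MISS; vc=[]
#1 0x47→b17/s1 MISS; vc=[13]
#2 0x45→b17/s1 L1-HIT; vc=[13]
#3 0x47→b17/s1 L1-HIT; vc=[13]
#4 0x37→b13/s1 VC-HIT; vc=[17]
#5 0x34→b13/s1 L1-HIT; vc=[17]
#6 0x67→b25/s1 MISS; vc=[17,13]
#7 0x55→b21/s1 MISS; vc=[17,13,25]
#8 0x34→b13/s1 VC-HIT; vc=[17,21,25]
#9 0x11→b4/s0 MISS; vc=[17,21,25]
#10 0x54→b21/s1 VC-HIT; vc=[17,13,25]
#11 0x36→b13/s1 VC-HIT; vc=[17,21,25]
#12 0x34→b13/s1 L1-HIT; vc=[17,21,25]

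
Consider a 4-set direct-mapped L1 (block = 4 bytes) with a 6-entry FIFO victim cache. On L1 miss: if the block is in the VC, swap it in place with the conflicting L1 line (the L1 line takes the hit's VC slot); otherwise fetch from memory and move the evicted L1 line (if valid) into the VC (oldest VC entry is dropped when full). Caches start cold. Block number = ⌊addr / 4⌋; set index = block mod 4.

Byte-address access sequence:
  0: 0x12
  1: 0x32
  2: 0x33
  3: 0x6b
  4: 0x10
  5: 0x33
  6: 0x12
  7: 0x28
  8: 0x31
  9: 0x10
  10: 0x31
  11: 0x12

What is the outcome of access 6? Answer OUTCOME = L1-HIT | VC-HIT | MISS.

OUTCOME = VC-HIT

0: 0x12 (blk 4, set 0) → MISS  vc=[]
1: 0x32 (blk 12, set 0) → MISS  vc=[4]
2: 0x33 (blk 12, set 0) → L1-HIT  vc=[4]
3: 0x6b (blk 26, set 2) → MISS  vc=[4]
4: 0x10 (blk 4, set 0) → VC-HIT  vc=[12]
5: 0x33 (blk 12, set 0) → VC-HIT  vc=[4]
6: 0x12 (blk 4, set 0) → VC-HIT  vc=[12]
7: 0x28 (blk 10, set 2) → MISS  vc=[12, 26]
8: 0x31 (blk 12, set 0) → VC-HIT  vc=[4, 26]
9: 0x10 (blk 4, set 0) → VC-HIT  vc=[12, 26]
10: 0x31 (blk 12, set 0) → VC-HIT  vc=[4, 26]
11: 0x12 (blk 4, set 0) → VC-HIT  vc=[12, 26]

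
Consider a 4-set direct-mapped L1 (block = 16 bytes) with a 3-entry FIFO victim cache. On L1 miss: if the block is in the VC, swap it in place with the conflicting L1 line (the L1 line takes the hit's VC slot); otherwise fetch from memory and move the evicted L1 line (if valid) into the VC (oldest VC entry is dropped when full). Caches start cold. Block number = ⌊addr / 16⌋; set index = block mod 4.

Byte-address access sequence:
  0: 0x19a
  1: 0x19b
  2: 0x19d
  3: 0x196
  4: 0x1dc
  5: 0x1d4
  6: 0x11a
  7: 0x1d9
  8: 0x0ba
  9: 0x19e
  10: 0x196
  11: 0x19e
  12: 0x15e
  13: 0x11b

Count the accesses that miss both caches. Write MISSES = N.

MISSES = 5

#0 0x19a→b25/s1 MISS; vc=[]
#1 0x19b→b25/s1 L1-HIT; vc=[]
#2 0x19d→b25/s1 L1-HIT; vc=[]
#3 0x196→b25/s1 L1-HIT; vc=[]
#4 0x1dc→b29/s1 MISS; vc=[25]
#5 0x1d4→b29/s1 L1-HIT; vc=[25]
#6 0x11a→b17/s1 MISS; vc=[25,29]
#7 0x1d9→b29/s1 VC-HIT; vc=[25,17]
#8 0xba→b11/s3 MISS; vc=[25,17]
#9 0x19e→b25/s1 VC-HIT; vc=[29,17]
#10 0x196→b25/s1 L1-HIT; vc=[29,17]
#11 0x19e→b25/s1 L1-HIT; vc=[29,17]
#12 0x15e→b21/s1 MISS; vc=[29,17,25]
#13 0x11b→b17/s1 VC-HIT; vc=[29,21,25]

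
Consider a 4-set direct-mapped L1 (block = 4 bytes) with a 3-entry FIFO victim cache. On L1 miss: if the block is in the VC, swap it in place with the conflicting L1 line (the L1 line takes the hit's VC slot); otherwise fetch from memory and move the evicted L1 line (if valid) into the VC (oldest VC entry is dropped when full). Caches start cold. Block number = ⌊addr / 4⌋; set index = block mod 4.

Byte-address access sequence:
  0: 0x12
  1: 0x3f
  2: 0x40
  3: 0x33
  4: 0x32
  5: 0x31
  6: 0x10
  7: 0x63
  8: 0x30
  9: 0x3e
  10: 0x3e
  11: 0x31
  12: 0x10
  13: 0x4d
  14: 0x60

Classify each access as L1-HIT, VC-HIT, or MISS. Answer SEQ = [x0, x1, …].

  [0] addr=0x12 blk=4 s=0: MISS | VC []
  [1] addr=0x3f blk=15 s=3: MISS | VC []
  [2] addr=0x40 blk=16 s=0: MISS | VC [4]
  [3] addr=0x33 blk=12 s=0: MISS | VC [4, 16]
  [4] addr=0x32 blk=12 s=0: L1-HIT | VC [4, 16]
  [5] addr=0x31 blk=12 s=0: L1-HIT | VC [4, 16]
  [6] addr=0x10 blk=4 s=0: VC-HIT | VC [12, 16]
  [7] addr=0x63 blk=24 s=0: MISS | VC [12, 16, 4]
  [8] addr=0x30 blk=12 s=0: VC-HIT | VC [24, 16, 4]
  [9] addr=0x3e blk=15 s=3: L1-HIT | VC [24, 16, 4]
  [10] addr=0x3e blk=15 s=3: L1-HIT | VC [24, 16, 4]
  [11] addr=0x31 blk=12 s=0: L1-HIT | VC [24, 16, 4]
  [12] addr=0x10 blk=4 s=0: VC-HIT | VC [24, 16, 12]
  [13] addr=0x4d blk=19 s=3: MISS | VC [16, 12, 15]
  [14] addr=0x60 blk=24 s=0: MISS | VC [12, 15, 4]

SEQ = [MISS, MISS, MISS, MISS, L1-HIT, L1-HIT, VC-HIT, MISS, VC-HIT, L1-HIT, L1-HIT, L1-HIT, VC-HIT, MISS, MISS]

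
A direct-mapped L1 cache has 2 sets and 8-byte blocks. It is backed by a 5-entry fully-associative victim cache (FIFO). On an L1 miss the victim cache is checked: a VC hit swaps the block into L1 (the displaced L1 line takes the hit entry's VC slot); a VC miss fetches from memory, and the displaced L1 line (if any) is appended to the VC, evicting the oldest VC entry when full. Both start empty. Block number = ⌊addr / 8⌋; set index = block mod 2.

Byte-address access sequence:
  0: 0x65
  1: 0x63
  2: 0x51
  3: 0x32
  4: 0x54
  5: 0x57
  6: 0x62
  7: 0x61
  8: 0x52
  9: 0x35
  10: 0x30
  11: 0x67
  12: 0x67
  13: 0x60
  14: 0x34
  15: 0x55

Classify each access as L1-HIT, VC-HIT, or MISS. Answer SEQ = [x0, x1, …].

  [0] addr=0x65 blk=12 s=0: MISS | VC []
  [1] addr=0x63 blk=12 s=0: L1-HIT | VC []
  [2] addr=0x51 blk=10 s=0: MISS | VC [12]
  [3] addr=0x32 blk=6 s=0: MISS | VC [12, 10]
  [4] addr=0x54 blk=10 s=0: VC-HIT | VC [12, 6]
  [5] addr=0x57 blk=10 s=0: L1-HIT | VC [12, 6]
  [6] addr=0x62 blk=12 s=0: VC-HIT | VC [10, 6]
  [7] addr=0x61 blk=12 s=0: L1-HIT | VC [10, 6]
  [8] addr=0x52 blk=10 s=0: VC-HIT | VC [12, 6]
  [9] addr=0x35 blk=6 s=0: VC-HIT | VC [12, 10]
  [10] addr=0x30 blk=6 s=0: L1-HIT | VC [12, 10]
  [11] addr=0x67 blk=12 s=0: VC-HIT | VC [6, 10]
  [12] addr=0x67 blk=12 s=0: L1-HIT | VC [6, 10]
  [13] addr=0x60 blk=12 s=0: L1-HIT | VC [6, 10]
  [14] addr=0x34 blk=6 s=0: VC-HIT | VC [12, 10]
  [15] addr=0x55 blk=10 s=0: VC-HIT | VC [12, 6]

SEQ = [MISS, L1-HIT, MISS, MISS, VC-HIT, L1-HIT, VC-HIT, L1-HIT, VC-HIT, VC-HIT, L1-HIT, VC-HIT, L1-HIT, L1-HIT, VC-HIT, VC-HIT]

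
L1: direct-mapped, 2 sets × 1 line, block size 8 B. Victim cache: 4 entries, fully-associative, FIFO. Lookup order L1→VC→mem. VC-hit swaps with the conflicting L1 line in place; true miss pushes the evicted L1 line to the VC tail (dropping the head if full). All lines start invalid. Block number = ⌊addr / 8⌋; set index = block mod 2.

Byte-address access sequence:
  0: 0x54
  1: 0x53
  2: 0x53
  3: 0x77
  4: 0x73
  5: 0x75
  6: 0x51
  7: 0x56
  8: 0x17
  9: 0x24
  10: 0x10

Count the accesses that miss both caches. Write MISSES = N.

#0 0x54→b10/s0 MISS; vc=[]
#1 0x53→b10/s0 L1-HIT; vc=[]
#2 0x53→b10/s0 L1-HIT; vc=[]
#3 0x77→b14/s0 MISS; vc=[10]
#4 0x73→b14/s0 L1-HIT; vc=[10]
#5 0x75→b14/s0 L1-HIT; vc=[10]
#6 0x51→b10/s0 VC-HIT; vc=[14]
#7 0x56→b10/s0 L1-HIT; vc=[14]
#8 0x17→b2/s0 MISS; vc=[14,10]
#9 0x24→b4/s0 MISS; vc=[14,10,2]
#10 0x10→b2/s0 VC-HIT; vc=[14,10,4]

MISSES = 4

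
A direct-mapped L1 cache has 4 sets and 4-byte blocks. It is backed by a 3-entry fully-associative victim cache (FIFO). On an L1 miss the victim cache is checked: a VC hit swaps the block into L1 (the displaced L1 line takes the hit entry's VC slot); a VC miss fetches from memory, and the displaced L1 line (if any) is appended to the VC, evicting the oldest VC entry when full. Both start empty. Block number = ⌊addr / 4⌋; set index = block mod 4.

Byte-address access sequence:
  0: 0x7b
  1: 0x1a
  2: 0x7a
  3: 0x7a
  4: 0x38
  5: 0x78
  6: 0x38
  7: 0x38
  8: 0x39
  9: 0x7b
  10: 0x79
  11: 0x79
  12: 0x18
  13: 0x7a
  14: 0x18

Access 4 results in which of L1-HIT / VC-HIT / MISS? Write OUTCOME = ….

#0 0x7b→b30/s2 MISS; vc=[]
#1 0x1a→b6/s2 MISS; vc=[30]
#2 0x7a→b30/s2 VC-HIT; vc=[6]
#3 0x7a→b30/s2 L1-HIT; vc=[6]
#4 0x38→b14/s2 MISS; vc=[6,30]
#5 0x78→b30/s2 VC-HIT; vc=[6,14]
#6 0x38→b14/s2 VC-HIT; vc=[6,30]
#7 0x38→b14/s2 L1-HIT; vc=[6,30]
#8 0x39→b14/s2 L1-HIT; vc=[6,30]
#9 0x7b→b30/s2 VC-HIT; vc=[6,14]
#10 0x79→b30/s2 L1-HIT; vc=[6,14]
#11 0x79→b30/s2 L1-HIT; vc=[6,14]
#12 0x18→b6/s2 VC-HIT; vc=[30,14]
#13 0x7a→b30/s2 VC-HIT; vc=[6,14]
#14 0x18→b6/s2 VC-HIT; vc=[30,14]

OUTCOME = MISS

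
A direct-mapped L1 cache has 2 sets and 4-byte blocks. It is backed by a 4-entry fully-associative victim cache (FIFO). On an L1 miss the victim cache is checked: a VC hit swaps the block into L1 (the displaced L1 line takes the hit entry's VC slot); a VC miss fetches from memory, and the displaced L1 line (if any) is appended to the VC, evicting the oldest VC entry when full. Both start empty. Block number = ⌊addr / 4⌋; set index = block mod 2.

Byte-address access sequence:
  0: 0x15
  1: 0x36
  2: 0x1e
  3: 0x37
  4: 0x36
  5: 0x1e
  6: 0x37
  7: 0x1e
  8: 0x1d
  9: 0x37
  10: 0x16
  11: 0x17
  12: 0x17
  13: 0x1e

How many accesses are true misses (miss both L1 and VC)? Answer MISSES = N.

0: 0x15 (blk 5, set 1) → MISS  vc=[]
1: 0x36 (blk 13, set 1) → MISS  vc=[5]
2: 0x1e (blk 7, set 1) → MISS  vc=[5, 13]
3: 0x37 (blk 13, set 1) → VC-HIT  vc=[5, 7]
4: 0x36 (blk 13, set 1) → L1-HIT  vc=[5, 7]
5: 0x1e (blk 7, set 1) → VC-HIT  vc=[5, 13]
6: 0x37 (blk 13, set 1) → VC-HIT  vc=[5, 7]
7: 0x1e (blk 7, set 1) → VC-HIT  vc=[5, 13]
8: 0x1d (blk 7, set 1) → L1-HIT  vc=[5, 13]
9: 0x37 (blk 13, set 1) → VC-HIT  vc=[5, 7]
10: 0x16 (blk 5, set 1) → VC-HIT  vc=[13, 7]
11: 0x17 (blk 5, set 1) → L1-HIT  vc=[13, 7]
12: 0x17 (blk 5, set 1) → L1-HIT  vc=[13, 7]
13: 0x1e (blk 7, set 1) → VC-HIT  vc=[13, 5]

MISSES = 3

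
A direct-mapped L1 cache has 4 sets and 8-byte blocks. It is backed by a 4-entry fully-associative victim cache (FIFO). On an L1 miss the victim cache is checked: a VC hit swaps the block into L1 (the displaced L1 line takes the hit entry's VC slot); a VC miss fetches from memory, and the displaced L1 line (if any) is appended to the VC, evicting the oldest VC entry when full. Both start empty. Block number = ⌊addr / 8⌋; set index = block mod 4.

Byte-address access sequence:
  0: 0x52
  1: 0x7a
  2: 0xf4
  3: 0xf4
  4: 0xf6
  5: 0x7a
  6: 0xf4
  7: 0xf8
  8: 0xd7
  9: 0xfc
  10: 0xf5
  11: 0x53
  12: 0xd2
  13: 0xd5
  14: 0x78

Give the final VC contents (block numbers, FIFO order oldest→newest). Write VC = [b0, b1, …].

  [0] addr=0x52 blk=10 s=2: MISS | VC []
  [1] addr=0x7a blk=15 s=3: MISS | VC []
  [2] addr=0xf4 blk=30 s=2: MISS | VC [10]
  [3] addr=0xf4 blk=30 s=2: L1-HIT | VC [10]
  [4] addr=0xf6 blk=30 s=2: L1-HIT | VC [10]
  [5] addr=0x7a blk=15 s=3: L1-HIT | VC [10]
  [6] addr=0xf4 blk=30 s=2: L1-HIT | VC [10]
  [7] addr=0xf8 blk=31 s=3: MISS | VC [10, 15]
  [8] addr=0xd7 blk=26 s=2: MISS | VC [10, 15, 30]
  [9] addr=0xfc blk=31 s=3: L1-HIT | VC [10, 15, 30]
  [10] addr=0xf5 blk=30 s=2: VC-HIT | VC [10, 15, 26]
  [11] addr=0x53 blk=10 s=2: VC-HIT | VC [30, 15, 26]
  [12] addr=0xd2 blk=26 s=2: VC-HIT | VC [30, 15, 10]
  [13] addr=0xd5 blk=26 s=2: L1-HIT | VC [30, 15, 10]
  [14] addr=0x78 blk=15 s=3: VC-HIT | VC [30, 31, 10]

VC = [30, 31, 10]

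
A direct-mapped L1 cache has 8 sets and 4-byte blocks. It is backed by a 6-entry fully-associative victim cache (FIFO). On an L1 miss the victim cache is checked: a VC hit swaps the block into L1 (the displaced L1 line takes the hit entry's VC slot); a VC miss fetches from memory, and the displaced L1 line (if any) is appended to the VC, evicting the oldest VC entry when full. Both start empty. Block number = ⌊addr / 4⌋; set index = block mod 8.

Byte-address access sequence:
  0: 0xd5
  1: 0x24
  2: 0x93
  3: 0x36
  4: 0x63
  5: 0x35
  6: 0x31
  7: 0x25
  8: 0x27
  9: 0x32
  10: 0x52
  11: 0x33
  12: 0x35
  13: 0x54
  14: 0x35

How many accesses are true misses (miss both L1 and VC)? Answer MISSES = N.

#0 0xd5→b53/s5 MISS; vc=[]
#1 0x24→b9/s1 MISS; vc=[]
#2 0x93→b36/s4 MISS; vc=[]
#3 0x36→b13/s5 MISS; vc=[53]
#4 0x63→b24/s0 MISS; vc=[53]
#5 0x35→b13/s5 L1-HIT; vc=[53]
#6 0x31→b12/s4 MISS; vc=[53,36]
#7 0x25→b9/s1 L1-HIT; vc=[53,36]
#8 0x27→b9/s1 L1-HIT; vc=[53,36]
#9 0x32→b12/s4 L1-HIT; vc=[53,36]
#10 0x52→b20/s4 MISS; vc=[53,36,12]
#11 0x33→b12/s4 VC-HIT; vc=[53,36,20]
#12 0x35→b13/s5 L1-HIT; vc=[53,36,20]
#13 0x54→b21/s5 MISS; vc=[53,36,20,13]
#14 0x35→b13/s5 VC-HIT; vc=[53,36,20,21]

MISSES = 8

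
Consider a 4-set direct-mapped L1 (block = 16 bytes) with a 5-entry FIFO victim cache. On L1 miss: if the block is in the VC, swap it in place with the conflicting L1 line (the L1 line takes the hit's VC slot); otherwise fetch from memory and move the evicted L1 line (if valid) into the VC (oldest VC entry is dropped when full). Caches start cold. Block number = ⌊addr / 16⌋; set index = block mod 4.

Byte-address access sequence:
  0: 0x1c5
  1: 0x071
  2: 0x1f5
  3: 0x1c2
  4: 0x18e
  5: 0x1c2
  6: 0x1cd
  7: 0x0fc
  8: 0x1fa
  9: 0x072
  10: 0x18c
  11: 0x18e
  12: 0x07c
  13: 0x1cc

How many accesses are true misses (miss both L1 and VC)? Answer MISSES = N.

MISSES = 5

#0 0x1c5→b28/s0 MISS; vc=[]
#1 0x71→b7/s3 MISS; vc=[]
#2 0x1f5→b31/s3 MISS; vc=[7]
#3 0x1c2→b28/s0 L1-HIT; vc=[7]
#4 0x18e→b24/s0 MISS; vc=[7,28]
#5 0x1c2→b28/s0 VC-HIT; vc=[7,24]
#6 0x1cd→b28/s0 L1-HIT; vc=[7,24]
#7 0xfc→b15/s3 MISS; vc=[7,24,31]
#8 0x1fa→b31/s3 VC-HIT; vc=[7,24,15]
#9 0x72→b7/s3 VC-HIT; vc=[31,24,15]
#10 0x18c→b24/s0 VC-HIT; vc=[31,28,15]
#11 0x18e→b24/s0 L1-HIT; vc=[31,28,15]
#12 0x7c→b7/s3 L1-HIT; vc=[31,28,15]
#13 0x1cc→b28/s0 VC-HIT; vc=[31,24,15]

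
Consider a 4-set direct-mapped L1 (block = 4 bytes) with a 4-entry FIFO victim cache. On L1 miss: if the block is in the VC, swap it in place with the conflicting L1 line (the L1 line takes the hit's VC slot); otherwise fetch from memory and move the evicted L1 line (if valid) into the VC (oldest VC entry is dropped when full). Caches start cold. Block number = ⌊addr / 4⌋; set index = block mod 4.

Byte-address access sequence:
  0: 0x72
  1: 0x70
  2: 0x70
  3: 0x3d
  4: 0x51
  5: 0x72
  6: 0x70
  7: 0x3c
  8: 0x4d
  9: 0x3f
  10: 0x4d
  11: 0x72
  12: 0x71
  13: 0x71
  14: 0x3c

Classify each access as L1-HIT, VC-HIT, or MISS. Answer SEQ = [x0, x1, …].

  [0] addr=0x72 blk=28 s=0: MISS | VC []
  [1] addr=0x70 blk=28 s=0: L1-HIT | VC []
  [2] addr=0x70 blk=28 s=0: L1-HIT | VC []
  [3] addr=0x3d blk=15 s=3: MISS | VC []
  [4] addr=0x51 blk=20 s=0: MISS | VC [28]
  [5] addr=0x72 blk=28 s=0: VC-HIT | VC [20]
  [6] addr=0x70 blk=28 s=0: L1-HIT | VC [20]
  [7] addr=0x3c blk=15 s=3: L1-HIT | VC [20]
  [8] addr=0x4d blk=19 s=3: MISS | VC [20, 15]
  [9] addr=0x3f blk=15 s=3: VC-HIT | VC [20, 19]
  [10] addr=0x4d blk=19 s=3: VC-HIT | VC [20, 15]
  [11] addr=0x72 blk=28 s=0: L1-HIT | VC [20, 15]
  [12] addr=0x71 blk=28 s=0: L1-HIT | VC [20, 15]
  [13] addr=0x71 blk=28 s=0: L1-HIT | VC [20, 15]
  [14] addr=0x3c blk=15 s=3: VC-HIT | VC [20, 19]

SEQ = [MISS, L1-HIT, L1-HIT, MISS, MISS, VC-HIT, L1-HIT, L1-HIT, MISS, VC-HIT, VC-HIT, L1-HIT, L1-HIT, L1-HIT, VC-HIT]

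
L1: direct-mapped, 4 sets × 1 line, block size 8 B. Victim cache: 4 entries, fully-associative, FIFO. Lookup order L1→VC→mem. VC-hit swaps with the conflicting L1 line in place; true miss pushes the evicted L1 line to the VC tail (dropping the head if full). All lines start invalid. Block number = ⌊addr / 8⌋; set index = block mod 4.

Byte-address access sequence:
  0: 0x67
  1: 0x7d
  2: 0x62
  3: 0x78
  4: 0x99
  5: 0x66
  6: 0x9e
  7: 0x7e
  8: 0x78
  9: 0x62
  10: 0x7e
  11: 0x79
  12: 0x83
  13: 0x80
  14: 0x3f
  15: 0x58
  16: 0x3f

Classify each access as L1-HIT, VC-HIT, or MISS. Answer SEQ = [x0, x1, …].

  [0] addr=0x67 blk=12 s=0: MISS | VC []
  [1] addr=0x7d blk=15 s=3: MISS | VC []
  [2] addr=0x62 blk=12 s=0: L1-HIT | VC []
  [3] addr=0x78 blk=15 s=3: L1-HIT | VC []
  [4] addr=0x99 blk=19 s=3: MISS | VC [15]
  [5] addr=0x66 blk=12 s=0: L1-HIT | VC [15]
  [6] addr=0x9e blk=19 s=3: L1-HIT | VC [15]
  [7] addr=0x7e blk=15 s=3: VC-HIT | VC [19]
  [8] addr=0x78 blk=15 s=3: L1-HIT | VC [19]
  [9] addr=0x62 blk=12 s=0: L1-HIT | VC [19]
  [10] addr=0x7e blk=15 s=3: L1-HIT | VC [19]
  [11] addr=0x79 blk=15 s=3: L1-HIT | VC [19]
  [12] addr=0x83 blk=16 s=0: MISS | VC [19, 12]
  [13] addr=0x80 blk=16 s=0: L1-HIT | VC [19, 12]
  [14] addr=0x3f blk=7 s=3: MISS | VC [19, 12, 15]
  [15] addr=0x58 blk=11 s=3: MISS | VC [19, 12, 15, 7]
  [16] addr=0x3f blk=7 s=3: VC-HIT | VC [19, 12, 15, 11]

SEQ = [MISS, MISS, L1-HIT, L1-HIT, MISS, L1-HIT, L1-HIT, VC-HIT, L1-HIT, L1-HIT, L1-HIT, L1-HIT, MISS, L1-HIT, MISS, MISS, VC-HIT]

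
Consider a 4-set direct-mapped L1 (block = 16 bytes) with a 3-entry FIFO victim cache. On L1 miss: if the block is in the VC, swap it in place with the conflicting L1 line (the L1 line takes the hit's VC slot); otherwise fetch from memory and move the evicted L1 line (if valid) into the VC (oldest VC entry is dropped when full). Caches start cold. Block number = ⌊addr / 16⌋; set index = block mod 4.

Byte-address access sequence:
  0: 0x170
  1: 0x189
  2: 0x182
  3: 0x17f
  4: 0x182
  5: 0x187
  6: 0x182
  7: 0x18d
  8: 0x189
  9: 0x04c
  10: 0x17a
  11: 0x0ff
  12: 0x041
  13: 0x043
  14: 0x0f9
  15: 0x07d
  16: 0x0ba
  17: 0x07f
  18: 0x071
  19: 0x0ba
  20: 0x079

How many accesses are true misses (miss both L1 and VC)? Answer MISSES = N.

MISSES = 6

  [0] addr=0x170 blk=23 s=3: MISS | VC []
  [1] addr=0x189 blk=24 s=0: MISS | VC []
  [2] addr=0x182 blk=24 s=0: L1-HIT | VC []
  [3] addr=0x17f blk=23 s=3: L1-HIT | VC []
  [4] addr=0x182 blk=24 s=0: L1-HIT | VC []
  [5] addr=0x187 blk=24 s=0: L1-HIT | VC []
  [6] addr=0x182 blk=24 s=0: L1-HIT | VC []
  [7] addr=0x18d blk=24 s=0: L1-HIT | VC []
  [8] addr=0x189 blk=24 s=0: L1-HIT | VC []
  [9] addr=0x4c blk=4 s=0: MISS | VC [24]
  [10] addr=0x17a blk=23 s=3: L1-HIT | VC [24]
  [11] addr=0xff blk=15 s=3: MISS | VC [24, 23]
  [12] addr=0x41 blk=4 s=0: L1-HIT | VC [24, 23]
  [13] addr=0x43 blk=4 s=0: L1-HIT | VC [24, 23]
  [14] addr=0xf9 blk=15 s=3: L1-HIT | VC [24, 23]
  [15] addr=0x7d blk=7 s=3: MISS | VC [24, 23, 15]
  [16] addr=0xba blk=11 s=3: MISS | VC [23, 15, 7]
  [17] addr=0x7f blk=7 s=3: VC-HIT | VC [23, 15, 11]
  [18] addr=0x71 blk=7 s=3: L1-HIT | VC [23, 15, 11]
  [19] addr=0xba blk=11 s=3: VC-HIT | VC [23, 15, 7]
  [20] addr=0x79 blk=7 s=3: VC-HIT | VC [23, 15, 11]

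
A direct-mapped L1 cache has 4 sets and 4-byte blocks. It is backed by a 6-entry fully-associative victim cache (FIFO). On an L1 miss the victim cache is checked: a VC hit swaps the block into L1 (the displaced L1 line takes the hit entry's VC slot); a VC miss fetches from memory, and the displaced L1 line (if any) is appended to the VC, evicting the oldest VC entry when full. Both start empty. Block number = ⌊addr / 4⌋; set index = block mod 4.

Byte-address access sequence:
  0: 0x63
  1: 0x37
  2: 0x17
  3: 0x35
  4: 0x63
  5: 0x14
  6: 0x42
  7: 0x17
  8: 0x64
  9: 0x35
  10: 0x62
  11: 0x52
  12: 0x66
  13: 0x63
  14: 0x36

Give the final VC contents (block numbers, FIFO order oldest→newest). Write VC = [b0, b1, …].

VC = [25, 16, 5, 20]

  [0] addr=0x63 blk=24 s=0: MISS | VC []
  [1] addr=0x37 blk=13 s=1: MISS | VC []
  [2] addr=0x17 blk=5 s=1: MISS | VC [13]
  [3] addr=0x35 blk=13 s=1: VC-HIT | VC [5]
  [4] addr=0x63 blk=24 s=0: L1-HIT | VC [5]
  [5] addr=0x14 blk=5 s=1: VC-HIT | VC [13]
  [6] addr=0x42 blk=16 s=0: MISS | VC [13, 24]
  [7] addr=0x17 blk=5 s=1: L1-HIT | VC [13, 24]
  [8] addr=0x64 blk=25 s=1: MISS | VC [13, 24, 5]
  [9] addr=0x35 blk=13 s=1: VC-HIT | VC [25, 24, 5]
  [10] addr=0x62 blk=24 s=0: VC-HIT | VC [25, 16, 5]
  [11] addr=0x52 blk=20 s=0: MISS | VC [25, 16, 5, 24]
  [12] addr=0x66 blk=25 s=1: VC-HIT | VC [13, 16, 5, 24]
  [13] addr=0x63 blk=24 s=0: VC-HIT | VC [13, 16, 5, 20]
  [14] addr=0x36 blk=13 s=1: VC-HIT | VC [25, 16, 5, 20]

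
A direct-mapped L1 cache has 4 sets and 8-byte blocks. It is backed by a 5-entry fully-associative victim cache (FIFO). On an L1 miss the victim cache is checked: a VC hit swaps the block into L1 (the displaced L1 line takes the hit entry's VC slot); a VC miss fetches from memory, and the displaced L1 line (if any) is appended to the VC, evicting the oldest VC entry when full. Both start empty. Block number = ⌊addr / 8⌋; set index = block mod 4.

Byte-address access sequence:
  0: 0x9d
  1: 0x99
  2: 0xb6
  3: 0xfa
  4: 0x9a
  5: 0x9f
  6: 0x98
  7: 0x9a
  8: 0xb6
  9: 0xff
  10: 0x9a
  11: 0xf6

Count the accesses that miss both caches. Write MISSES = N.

MISSES = 4

  [0] addr=0x9d blk=19 s=3: MISS | VC []
  [1] addr=0x99 blk=19 s=3: L1-HIT | VC []
  [2] addr=0xb6 blk=22 s=2: MISS | VC []
  [3] addr=0xfa blk=31 s=3: MISS | VC [19]
  [4] addr=0x9a blk=19 s=3: VC-HIT | VC [31]
  [5] addr=0x9f blk=19 s=3: L1-HIT | VC [31]
  [6] addr=0x98 blk=19 s=3: L1-HIT | VC [31]
  [7] addr=0x9a blk=19 s=3: L1-HIT | VC [31]
  [8] addr=0xb6 blk=22 s=2: L1-HIT | VC [31]
  [9] addr=0xff blk=31 s=3: VC-HIT | VC [19]
  [10] addr=0x9a blk=19 s=3: VC-HIT | VC [31]
  [11] addr=0xf6 blk=30 s=2: MISS | VC [31, 22]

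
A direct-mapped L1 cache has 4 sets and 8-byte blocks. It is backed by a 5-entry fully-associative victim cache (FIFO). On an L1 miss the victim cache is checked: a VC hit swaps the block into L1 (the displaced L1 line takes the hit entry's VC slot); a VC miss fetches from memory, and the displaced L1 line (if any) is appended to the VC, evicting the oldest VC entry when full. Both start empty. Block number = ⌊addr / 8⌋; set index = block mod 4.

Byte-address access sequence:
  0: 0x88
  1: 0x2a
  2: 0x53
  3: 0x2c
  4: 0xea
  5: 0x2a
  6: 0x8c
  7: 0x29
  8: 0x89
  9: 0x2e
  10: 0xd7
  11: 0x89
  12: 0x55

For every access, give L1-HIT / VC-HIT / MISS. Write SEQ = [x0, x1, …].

#0 0x88→b17/s1 MISS; vc=[]
#1 0x2a→b5/s1 MISS; vc=[17]
#2 0x53→b10/s2 MISS; vc=[17]
#3 0x2c→b5/s1 L1-HIT; vc=[17]
#4 0xea→b29/s1 MISS; vc=[17,5]
#5 0x2a→b5/s1 VC-HIT; vc=[17,29]
#6 0x8c→b17/s1 VC-HIT; vc=[5,29]
#7 0x29→b5/s1 VC-HIT; vc=[17,29]
#8 0x89→b17/s1 VC-HIT; vc=[5,29]
#9 0x2e→b5/s1 VC-HIT; vc=[17,29]
#10 0xd7→b26/s2 MISS; vc=[17,29,10]
#11 0x89→b17/s1 VC-HIT; vc=[5,29,10]
#12 0x55→b10/s2 VC-HIT; vc=[5,29,26]

SEQ = [MISS, MISS, MISS, L1-HIT, MISS, VC-HIT, VC-HIT, VC-HIT, VC-HIT, VC-HIT, MISS, VC-HIT, VC-HIT]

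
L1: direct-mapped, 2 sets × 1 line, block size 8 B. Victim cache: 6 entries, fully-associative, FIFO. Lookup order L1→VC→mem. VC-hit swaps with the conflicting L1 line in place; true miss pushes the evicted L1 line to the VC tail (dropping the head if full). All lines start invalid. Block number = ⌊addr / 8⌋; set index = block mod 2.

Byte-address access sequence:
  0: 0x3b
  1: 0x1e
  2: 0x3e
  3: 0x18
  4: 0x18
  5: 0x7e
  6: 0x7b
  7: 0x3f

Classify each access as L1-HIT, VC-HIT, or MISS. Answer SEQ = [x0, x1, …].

SEQ = [MISS, MISS, VC-HIT, VC-HIT, L1-HIT, MISS, L1-HIT, VC-HIT]

  [0] addr=0x3b blk=7 s=1: MISS | VC []
  [1] addr=0x1e blk=3 s=1: MISS | VC [7]
  [2] addr=0x3e blk=7 s=1: VC-HIT | VC [3]
  [3] addr=0x18 blk=3 s=1: VC-HIT | VC [7]
  [4] addr=0x18 blk=3 s=1: L1-HIT | VC [7]
  [5] addr=0x7e blk=15 s=1: MISS | VC [7, 3]
  [6] addr=0x7b blk=15 s=1: L1-HIT | VC [7, 3]
  [7] addr=0x3f blk=7 s=1: VC-HIT | VC [15, 3]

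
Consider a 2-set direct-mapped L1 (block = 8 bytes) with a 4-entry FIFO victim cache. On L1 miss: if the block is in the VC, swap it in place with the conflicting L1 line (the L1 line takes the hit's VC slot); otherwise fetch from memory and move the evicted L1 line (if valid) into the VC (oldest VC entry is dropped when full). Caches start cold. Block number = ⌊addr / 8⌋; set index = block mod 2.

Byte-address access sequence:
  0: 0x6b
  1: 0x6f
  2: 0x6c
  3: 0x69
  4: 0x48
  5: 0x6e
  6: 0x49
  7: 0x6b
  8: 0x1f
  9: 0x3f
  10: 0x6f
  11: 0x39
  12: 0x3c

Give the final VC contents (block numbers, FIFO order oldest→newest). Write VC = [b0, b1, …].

VC = [9, 13, 3]

  [0] addr=0x6b blk=13 s=1: MISS | VC []
  [1] addr=0x6f blk=13 s=1: L1-HIT | VC []
  [2] addr=0x6c blk=13 s=1: L1-HIT | VC []
  [3] addr=0x69 blk=13 s=1: L1-HIT | VC []
  [4] addr=0x48 blk=9 s=1: MISS | VC [13]
  [5] addr=0x6e blk=13 s=1: VC-HIT | VC [9]
  [6] addr=0x49 blk=9 s=1: VC-HIT | VC [13]
  [7] addr=0x6b blk=13 s=1: VC-HIT | VC [9]
  [8] addr=0x1f blk=3 s=1: MISS | VC [9, 13]
  [9] addr=0x3f blk=7 s=1: MISS | VC [9, 13, 3]
  [10] addr=0x6f blk=13 s=1: VC-HIT | VC [9, 7, 3]
  [11] addr=0x39 blk=7 s=1: VC-HIT | VC [9, 13, 3]
  [12] addr=0x3c blk=7 s=1: L1-HIT | VC [9, 13, 3]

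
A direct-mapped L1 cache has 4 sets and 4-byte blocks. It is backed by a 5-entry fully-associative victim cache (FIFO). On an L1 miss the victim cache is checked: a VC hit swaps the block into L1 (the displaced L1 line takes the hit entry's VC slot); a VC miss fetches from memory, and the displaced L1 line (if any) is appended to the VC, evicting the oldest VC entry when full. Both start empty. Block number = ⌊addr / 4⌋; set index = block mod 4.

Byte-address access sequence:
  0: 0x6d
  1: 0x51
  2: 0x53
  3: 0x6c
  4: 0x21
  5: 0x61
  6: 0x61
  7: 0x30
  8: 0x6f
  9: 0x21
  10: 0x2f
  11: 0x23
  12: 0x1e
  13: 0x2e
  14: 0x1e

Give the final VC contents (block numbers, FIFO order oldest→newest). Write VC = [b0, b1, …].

0: 0x6d (blk 27, set 3) → MISS  vc=[]
1: 0x51 (blk 20, set 0) → MISS  vc=[]
2: 0x53 (blk 20, set 0) → L1-HIT  vc=[]
3: 0x6c (blk 27, set 3) → L1-HIT  vc=[]
4: 0x21 (blk 8, set 0) → MISS  vc=[20]
5: 0x61 (blk 24, set 0) → MISS  vc=[20, 8]
6: 0x61 (blk 24, set 0) → L1-HIT  vc=[20, 8]
7: 0x30 (blk 12, set 0) → MISS  vc=[20, 8, 24]
8: 0x6f (blk 27, set 3) → L1-HIT  vc=[20, 8, 24]
9: 0x21 (blk 8, set 0) → VC-HIT  vc=[20, 12, 24]
10: 0x2f (blk 11, set 3) → MISS  vc=[20, 12, 24, 27]
11: 0x23 (blk 8, set 0) → L1-HIT  vc=[20, 12, 24, 27]
12: 0x1e (blk 7, set 3) → MISS  vc=[20, 12, 24, 27, 11]
13: 0x2e (blk 11, set 3) → VC-HIT  vc=[20, 12, 24, 27, 7]
14: 0x1e (blk 7, set 3) → VC-HIT  vc=[20, 12, 24, 27, 11]

VC = [20, 12, 24, 27, 11]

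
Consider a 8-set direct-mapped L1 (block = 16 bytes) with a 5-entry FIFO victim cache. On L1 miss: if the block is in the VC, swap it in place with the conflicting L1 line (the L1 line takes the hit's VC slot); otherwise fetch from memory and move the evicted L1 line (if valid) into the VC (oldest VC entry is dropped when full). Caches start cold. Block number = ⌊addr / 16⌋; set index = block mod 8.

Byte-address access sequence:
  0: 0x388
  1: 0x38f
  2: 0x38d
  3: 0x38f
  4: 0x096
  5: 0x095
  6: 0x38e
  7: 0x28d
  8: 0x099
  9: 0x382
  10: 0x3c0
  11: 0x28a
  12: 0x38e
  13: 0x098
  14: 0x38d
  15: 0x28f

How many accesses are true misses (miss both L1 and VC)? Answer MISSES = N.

MISSES = 4

0: 0x388 (blk 56, set 0) → MISS  vc=[]
1: 0x38f (blk 56, set 0) → L1-HIT  vc=[]
2: 0x38d (blk 56, set 0) → L1-HIT  vc=[]
3: 0x38f (blk 56, set 0) → L1-HIT  vc=[]
4: 0x96 (blk 9, set 1) → MISS  vc=[]
5: 0x95 (blk 9, set 1) → L1-HIT  vc=[]
6: 0x38e (blk 56, set 0) → L1-HIT  vc=[]
7: 0x28d (blk 40, set 0) → MISS  vc=[56]
8: 0x99 (blk 9, set 1) → L1-HIT  vc=[56]
9: 0x382 (blk 56, set 0) → VC-HIT  vc=[40]
10: 0x3c0 (blk 60, set 4) → MISS  vc=[40]
11: 0x28a (blk 40, set 0) → VC-HIT  vc=[56]
12: 0x38e (blk 56, set 0) → VC-HIT  vc=[40]
13: 0x98 (blk 9, set 1) → L1-HIT  vc=[40]
14: 0x38d (blk 56, set 0) → L1-HIT  vc=[40]
15: 0x28f (blk 40, set 0) → VC-HIT  vc=[56]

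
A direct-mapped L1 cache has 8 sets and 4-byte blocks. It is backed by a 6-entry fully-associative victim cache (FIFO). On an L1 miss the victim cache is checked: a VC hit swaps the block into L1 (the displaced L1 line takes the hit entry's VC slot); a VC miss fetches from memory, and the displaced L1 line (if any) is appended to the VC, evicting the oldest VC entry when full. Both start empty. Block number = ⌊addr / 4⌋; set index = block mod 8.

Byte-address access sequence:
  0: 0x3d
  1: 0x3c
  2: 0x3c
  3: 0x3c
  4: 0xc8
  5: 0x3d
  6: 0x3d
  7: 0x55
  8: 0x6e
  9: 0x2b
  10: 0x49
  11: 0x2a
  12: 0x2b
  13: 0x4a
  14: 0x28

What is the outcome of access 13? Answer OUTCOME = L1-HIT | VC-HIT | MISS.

OUTCOME = VC-HIT

#0 0x3d→b15/s7 MISS; vc=[]
#1 0x3c→b15/s7 L1-HIT; vc=[]
#2 0x3c→b15/s7 L1-HIT; vc=[]
#3 0x3c→b15/s7 L1-HIT; vc=[]
#4 0xc8→b50/s2 MISS; vc=[]
#5 0x3d→b15/s7 L1-HIT; vc=[]
#6 0x3d→b15/s7 L1-HIT; vc=[]
#7 0x55→b21/s5 MISS; vc=[]
#8 0x6e→b27/s3 MISS; vc=[]
#9 0x2b→b10/s2 MISS; vc=[50]
#10 0x49→b18/s2 MISS; vc=[50,10]
#11 0x2a→b10/s2 VC-HIT; vc=[50,18]
#12 0x2b→b10/s2 L1-HIT; vc=[50,18]
#13 0x4a→b18/s2 VC-HIT; vc=[50,10]
#14 0x28→b10/s2 VC-HIT; vc=[50,18]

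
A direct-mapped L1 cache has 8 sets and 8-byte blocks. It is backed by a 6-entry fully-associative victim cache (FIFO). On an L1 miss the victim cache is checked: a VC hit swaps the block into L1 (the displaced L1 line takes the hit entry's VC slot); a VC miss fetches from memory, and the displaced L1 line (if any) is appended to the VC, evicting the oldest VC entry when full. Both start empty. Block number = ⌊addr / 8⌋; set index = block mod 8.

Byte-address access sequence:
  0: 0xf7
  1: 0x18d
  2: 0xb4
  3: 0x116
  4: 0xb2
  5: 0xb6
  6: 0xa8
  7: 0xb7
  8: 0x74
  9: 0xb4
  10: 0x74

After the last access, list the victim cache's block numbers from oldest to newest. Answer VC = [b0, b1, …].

#0 0xf7→b30/s6 MISS; vc=[]
#1 0x18d→b49/s1 MISS; vc=[]
#2 0xb4→b22/s6 MISS; vc=[30]
#3 0x116→b34/s2 MISS; vc=[30]
#4 0xb2→b22/s6 L1-HIT; vc=[30]
#5 0xb6→b22/s6 L1-HIT; vc=[30]
#6 0xa8→b21/s5 MISS; vc=[30]
#7 0xb7→b22/s6 L1-HIT; vc=[30]
#8 0x74→b14/s6 MISS; vc=[30,22]
#9 0xb4→b22/s6 VC-HIT; vc=[30,14]
#10 0x74→b14/s6 VC-HIT; vc=[30,22]

VC = [30, 22]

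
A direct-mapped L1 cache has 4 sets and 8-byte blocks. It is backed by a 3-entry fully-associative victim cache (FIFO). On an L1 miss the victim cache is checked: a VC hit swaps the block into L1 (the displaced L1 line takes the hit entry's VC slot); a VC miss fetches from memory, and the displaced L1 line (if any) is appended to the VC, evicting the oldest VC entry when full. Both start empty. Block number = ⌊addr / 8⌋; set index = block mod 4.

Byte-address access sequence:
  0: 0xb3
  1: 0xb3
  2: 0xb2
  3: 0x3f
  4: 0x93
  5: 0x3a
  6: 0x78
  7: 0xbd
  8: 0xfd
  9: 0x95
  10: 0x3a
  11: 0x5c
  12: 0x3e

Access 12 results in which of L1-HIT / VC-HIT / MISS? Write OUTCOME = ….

#0 0xb3→b22/s2 MISS; vc=[]
#1 0xb3→b22/s2 L1-HIT; vc=[]
#2 0xb2→b22/s2 L1-HIT; vc=[]
#3 0x3f→b7/s3 MISS; vc=[]
#4 0x93→b18/s2 MISS; vc=[22]
#5 0x3a→b7/s3 L1-HIT; vc=[22]
#6 0x78→b15/s3 MISS; vc=[22,7]
#7 0xbd→b23/s3 MISS; vc=[22,7,15]
#8 0xfd→b31/s3 MISS; vc=[7,15,23]
#9 0x95→b18/s2 L1-HIT; vc=[7,15,23]
#10 0x3a→b7/s3 VC-HIT; vc=[31,15,23]
#11 0x5c→b11/s3 MISS; vc=[15,23,7]
#12 0x3e→b7/s3 VC-HIT; vc=[15,23,11]

OUTCOME = VC-HIT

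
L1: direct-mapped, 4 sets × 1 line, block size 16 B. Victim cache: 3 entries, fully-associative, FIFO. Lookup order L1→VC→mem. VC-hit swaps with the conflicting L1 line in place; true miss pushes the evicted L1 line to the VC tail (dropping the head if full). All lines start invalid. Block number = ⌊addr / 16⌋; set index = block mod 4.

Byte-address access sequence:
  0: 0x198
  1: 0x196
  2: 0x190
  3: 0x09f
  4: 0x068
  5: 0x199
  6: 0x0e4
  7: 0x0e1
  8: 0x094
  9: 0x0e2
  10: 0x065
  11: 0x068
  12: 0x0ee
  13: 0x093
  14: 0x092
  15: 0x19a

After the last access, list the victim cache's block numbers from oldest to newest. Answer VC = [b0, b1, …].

VC = [9, 6]

0: 0x198 (blk 25, set 1) → MISS  vc=[]
1: 0x196 (blk 25, set 1) → L1-HIT  vc=[]
2: 0x190 (blk 25, set 1) → L1-HIT  vc=[]
3: 0x9f (blk 9, set 1) → MISS  vc=[25]
4: 0x68 (blk 6, set 2) → MISS  vc=[25]
5: 0x199 (blk 25, set 1) → VC-HIT  vc=[9]
6: 0xe4 (blk 14, set 2) → MISS  vc=[9, 6]
7: 0xe1 (blk 14, set 2) → L1-HIT  vc=[9, 6]
8: 0x94 (blk 9, set 1) → VC-HIT  vc=[25, 6]
9: 0xe2 (blk 14, set 2) → L1-HIT  vc=[25, 6]
10: 0x65 (blk 6, set 2) → VC-HIT  vc=[25, 14]
11: 0x68 (blk 6, set 2) → L1-HIT  vc=[25, 14]
12: 0xee (blk 14, set 2) → VC-HIT  vc=[25, 6]
13: 0x93 (blk 9, set 1) → L1-HIT  vc=[25, 6]
14: 0x92 (blk 9, set 1) → L1-HIT  vc=[25, 6]
15: 0x19a (blk 25, set 1) → VC-HIT  vc=[9, 6]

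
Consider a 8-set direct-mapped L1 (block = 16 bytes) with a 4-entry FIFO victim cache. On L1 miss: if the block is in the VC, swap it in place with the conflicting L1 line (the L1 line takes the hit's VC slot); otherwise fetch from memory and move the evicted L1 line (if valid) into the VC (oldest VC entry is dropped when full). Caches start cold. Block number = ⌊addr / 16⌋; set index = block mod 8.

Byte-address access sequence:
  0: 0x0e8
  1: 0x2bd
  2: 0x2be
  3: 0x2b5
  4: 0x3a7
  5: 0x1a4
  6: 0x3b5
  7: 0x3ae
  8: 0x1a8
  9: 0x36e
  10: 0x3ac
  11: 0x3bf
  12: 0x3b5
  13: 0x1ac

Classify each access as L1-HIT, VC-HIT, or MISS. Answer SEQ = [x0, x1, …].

#0 0xe8→b14/s6 MISS; vc=[]
#1 0x2bd→b43/s3 MISS; vc=[]
#2 0x2be→b43/s3 L1-HIT; vc=[]
#3 0x2b5→b43/s3 L1-HIT; vc=[]
#4 0x3a7→b58/s2 MISS; vc=[]
#5 0x1a4→b26/s2 MISS; vc=[58]
#6 0x3b5→b59/s3 MISS; vc=[58,43]
#7 0x3ae→b58/s2 VC-HIT; vc=[26,43]
#8 0x1a8→b26/s2 VC-HIT; vc=[58,43]
#9 0x36e→b54/s6 MISS; vc=[58,43,14]
#10 0x3ac→b58/s2 VC-HIT; vc=[26,43,14]
#11 0x3bf→b59/s3 L1-HIT; vc=[26,43,14]
#12 0x3b5→b59/s3 L1-HIT; vc=[26,43,14]
#13 0x1ac→b26/s2 VC-HIT; vc=[58,43,14]

SEQ = [MISS, MISS, L1-HIT, L1-HIT, MISS, MISS, MISS, VC-HIT, VC-HIT, MISS, VC-HIT, L1-HIT, L1-HIT, VC-HIT]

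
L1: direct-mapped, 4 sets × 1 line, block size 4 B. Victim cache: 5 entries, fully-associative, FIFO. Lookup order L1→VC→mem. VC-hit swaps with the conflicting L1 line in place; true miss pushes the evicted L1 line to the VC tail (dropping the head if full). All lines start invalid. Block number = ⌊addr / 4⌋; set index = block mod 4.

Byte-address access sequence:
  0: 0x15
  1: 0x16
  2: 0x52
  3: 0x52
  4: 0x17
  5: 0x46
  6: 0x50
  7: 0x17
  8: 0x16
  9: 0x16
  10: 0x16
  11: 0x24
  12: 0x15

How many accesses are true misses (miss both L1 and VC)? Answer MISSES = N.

MISSES = 4

  [0] addr=0x15 blk=5 s=1: MISS | VC []
  [1] addr=0x16 blk=5 s=1: L1-HIT | VC []
  [2] addr=0x52 blk=20 s=0: MISS | VC []
  [3] addr=0x52 blk=20 s=0: L1-HIT | VC []
  [4] addr=0x17 blk=5 s=1: L1-HIT | VC []
  [5] addr=0x46 blk=17 s=1: MISS | VC [5]
  [6] addr=0x50 blk=20 s=0: L1-HIT | VC [5]
  [7] addr=0x17 blk=5 s=1: VC-HIT | VC [17]
  [8] addr=0x16 blk=5 s=1: L1-HIT | VC [17]
  [9] addr=0x16 blk=5 s=1: L1-HIT | VC [17]
  [10] addr=0x16 blk=5 s=1: L1-HIT | VC [17]
  [11] addr=0x24 blk=9 s=1: MISS | VC [17, 5]
  [12] addr=0x15 blk=5 s=1: VC-HIT | VC [17, 9]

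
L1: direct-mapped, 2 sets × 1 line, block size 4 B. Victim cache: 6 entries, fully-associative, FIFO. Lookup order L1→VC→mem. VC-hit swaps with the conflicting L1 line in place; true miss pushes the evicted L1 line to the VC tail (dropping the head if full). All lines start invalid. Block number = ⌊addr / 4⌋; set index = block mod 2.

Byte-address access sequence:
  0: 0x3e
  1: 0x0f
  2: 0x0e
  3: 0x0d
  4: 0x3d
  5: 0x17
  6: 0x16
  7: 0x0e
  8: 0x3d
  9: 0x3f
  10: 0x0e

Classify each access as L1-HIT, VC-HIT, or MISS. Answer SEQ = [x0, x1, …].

0: 0x3e (blk 15, set 1) → MISS  vc=[]
1: 0xf (blk 3, set 1) → MISS  vc=[15]
2: 0xe (blk 3, set 1) → L1-HIT  vc=[15]
3: 0xd (blk 3, set 1) → L1-HIT  vc=[15]
4: 0x3d (blk 15, set 1) → VC-HIT  vc=[3]
5: 0x17 (blk 5, set 1) → MISS  vc=[3, 15]
6: 0x16 (blk 5, set 1) → L1-HIT  vc=[3, 15]
7: 0xe (blk 3, set 1) → VC-HIT  vc=[5, 15]
8: 0x3d (blk 15, set 1) → VC-HIT  vc=[5, 3]
9: 0x3f (blk 15, set 1) → L1-HIT  vc=[5, 3]
10: 0xe (blk 3, set 1) → VC-HIT  vc=[5, 15]

SEQ = [MISS, MISS, L1-HIT, L1-HIT, VC-HIT, MISS, L1-HIT, VC-HIT, VC-HIT, L1-HIT, VC-HIT]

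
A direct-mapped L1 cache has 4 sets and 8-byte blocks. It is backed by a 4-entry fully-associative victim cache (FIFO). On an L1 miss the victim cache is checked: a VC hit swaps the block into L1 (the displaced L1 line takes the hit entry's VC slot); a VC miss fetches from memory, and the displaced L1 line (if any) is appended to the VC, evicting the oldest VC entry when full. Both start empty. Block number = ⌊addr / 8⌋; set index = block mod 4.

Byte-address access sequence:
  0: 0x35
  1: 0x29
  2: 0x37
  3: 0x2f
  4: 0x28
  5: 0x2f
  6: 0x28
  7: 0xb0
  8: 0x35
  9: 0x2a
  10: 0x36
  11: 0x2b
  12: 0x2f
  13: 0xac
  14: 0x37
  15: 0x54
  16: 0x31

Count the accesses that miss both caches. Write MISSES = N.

MISSES = 5

0: 0x35 (blk 6, set 2) → MISS  vc=[]
1: 0x29 (blk 5, set 1) → MISS  vc=[]
2: 0x37 (blk 6, set 2) → L1-HIT  vc=[]
3: 0x2f (blk 5, set 1) → L1-HIT  vc=[]
4: 0x28 (blk 5, set 1) → L1-HIT  vc=[]
5: 0x2f (blk 5, set 1) → L1-HIT  vc=[]
6: 0x28 (blk 5, set 1) → L1-HIT  vc=[]
7: 0xb0 (blk 22, set 2) → MISS  vc=[6]
8: 0x35 (blk 6, set 2) → VC-HIT  vc=[22]
9: 0x2a (blk 5, set 1) → L1-HIT  vc=[22]
10: 0x36 (blk 6, set 2) → L1-HIT  vc=[22]
11: 0x2b (blk 5, set 1) → L1-HIT  vc=[22]
12: 0x2f (blk 5, set 1) → L1-HIT  vc=[22]
13: 0xac (blk 21, set 1) → MISS  vc=[22, 5]
14: 0x37 (blk 6, set 2) → L1-HIT  vc=[22, 5]
15: 0x54 (blk 10, set 2) → MISS  vc=[22, 5, 6]
16: 0x31 (blk 6, set 2) → VC-HIT  vc=[22, 5, 10]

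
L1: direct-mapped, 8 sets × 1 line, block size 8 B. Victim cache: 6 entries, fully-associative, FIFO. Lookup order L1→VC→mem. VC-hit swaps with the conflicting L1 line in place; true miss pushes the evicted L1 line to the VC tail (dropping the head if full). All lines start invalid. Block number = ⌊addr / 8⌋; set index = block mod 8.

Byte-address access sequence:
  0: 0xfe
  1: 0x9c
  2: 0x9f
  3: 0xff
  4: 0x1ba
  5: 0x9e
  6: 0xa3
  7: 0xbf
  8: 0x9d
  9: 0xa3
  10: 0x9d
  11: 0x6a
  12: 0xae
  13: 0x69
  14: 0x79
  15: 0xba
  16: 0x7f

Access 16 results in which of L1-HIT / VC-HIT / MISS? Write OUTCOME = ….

#0 0xfe→b31/s7 MISS; vc=[]
#1 0x9c→b19/s3 MISS; vc=[]
#2 0x9f→b19/s3 L1-HIT; vc=[]
#3 0xff→b31/s7 L1-HIT; vc=[]
#4 0x1ba→b55/s7 MISS; vc=[31]
#5 0x9e→b19/s3 L1-HIT; vc=[31]
#6 0xa3→b20/s4 MISS; vc=[31]
#7 0xbf→b23/s7 MISS; vc=[31,55]
#8 0x9d→b19/s3 L1-HIT; vc=[31,55]
#9 0xa3→b20/s4 L1-HIT; vc=[31,55]
#10 0x9d→b19/s3 L1-HIT; vc=[31,55]
#11 0x6a→b13/s5 MISS; vc=[31,55]
#12 0xae→b21/s5 MISS; vc=[31,55,13]
#13 0x69→b13/s5 VC-HIT; vc=[31,55,21]
#14 0x79→b15/s7 MISS; vc=[31,55,21,23]
#15 0xba→b23/s7 VC-HIT; vc=[31,55,21,15]
#16 0x7f→b15/s7 VC-HIT; vc=[31,55,21,23]

OUTCOME = VC-HIT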